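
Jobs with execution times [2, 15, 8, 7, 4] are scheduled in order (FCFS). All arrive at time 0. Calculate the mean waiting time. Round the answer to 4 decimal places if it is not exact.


FCFS order (as given): [2, 15, 8, 7, 4]
Waiting times:
  Job 1: wait = 0
  Job 2: wait = 2
  Job 3: wait = 17
  Job 4: wait = 25
  Job 5: wait = 32
Sum of waiting times = 76
Average waiting time = 76/5 = 15.2

15.2


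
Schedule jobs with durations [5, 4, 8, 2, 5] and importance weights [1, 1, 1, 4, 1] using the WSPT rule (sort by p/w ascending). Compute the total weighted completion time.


Compute p/w ratios and sort ascending (WSPT): [(2, 4), (4, 1), (5, 1), (5, 1), (8, 1)]
Compute weighted completion times:
  Job (p=2,w=4): C=2, w*C=4*2=8
  Job (p=4,w=1): C=6, w*C=1*6=6
  Job (p=5,w=1): C=11, w*C=1*11=11
  Job (p=5,w=1): C=16, w*C=1*16=16
  Job (p=8,w=1): C=24, w*C=1*24=24
Total weighted completion time = 65

65


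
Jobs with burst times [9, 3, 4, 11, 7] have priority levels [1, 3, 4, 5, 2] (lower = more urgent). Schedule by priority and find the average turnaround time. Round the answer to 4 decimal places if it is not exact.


Sort by priority (ascending = highest first):
Order: [(1, 9), (2, 7), (3, 3), (4, 4), (5, 11)]
Completion times:
  Priority 1, burst=9, C=9
  Priority 2, burst=7, C=16
  Priority 3, burst=3, C=19
  Priority 4, burst=4, C=23
  Priority 5, burst=11, C=34
Average turnaround = 101/5 = 20.2

20.2


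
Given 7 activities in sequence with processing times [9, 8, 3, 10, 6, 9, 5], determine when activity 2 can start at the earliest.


Activity 2 starts after activities 1 through 1 complete.
Predecessor durations: [9]
ES = 9 = 9

9


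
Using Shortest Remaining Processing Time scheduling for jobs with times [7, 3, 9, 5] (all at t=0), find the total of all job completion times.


Since all jobs arrive at t=0, SRPT equals SPT ordering.
SPT order: [3, 5, 7, 9]
Completion times:
  Job 1: p=3, C=3
  Job 2: p=5, C=8
  Job 3: p=7, C=15
  Job 4: p=9, C=24
Total completion time = 3 + 8 + 15 + 24 = 50

50


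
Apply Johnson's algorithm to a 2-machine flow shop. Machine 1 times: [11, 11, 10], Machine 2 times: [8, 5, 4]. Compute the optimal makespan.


Apply Johnson's rule:
  Group 1 (a <= b): []
  Group 2 (a > b): [(1, 11, 8), (2, 11, 5), (3, 10, 4)]
Optimal job order: [1, 2, 3]
Schedule:
  Job 1: M1 done at 11, M2 done at 19
  Job 2: M1 done at 22, M2 done at 27
  Job 3: M1 done at 32, M2 done at 36
Makespan = 36

36


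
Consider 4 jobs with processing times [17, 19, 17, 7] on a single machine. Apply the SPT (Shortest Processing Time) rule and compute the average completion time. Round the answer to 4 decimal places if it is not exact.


Sort jobs by processing time (SPT order): [7, 17, 17, 19]
Compute completion times sequentially:
  Job 1: processing = 7, completes at 7
  Job 2: processing = 17, completes at 24
  Job 3: processing = 17, completes at 41
  Job 4: processing = 19, completes at 60
Sum of completion times = 132
Average completion time = 132/4 = 33.0

33.0


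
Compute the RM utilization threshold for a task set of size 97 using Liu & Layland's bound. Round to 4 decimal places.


Compute 2^(1/97) = 1.0071714397
Subtract 1: 1.0071714397 - 1 = 0.0071714397
Multiply by n: 97 * 0.0071714397 = 0.6956296509
Round to 4 dp: 0.6956

0.6956


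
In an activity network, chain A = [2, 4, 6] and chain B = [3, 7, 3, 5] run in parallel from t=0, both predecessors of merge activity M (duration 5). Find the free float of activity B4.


ES(B4) = sum of predecessors on chain B = 13
EF(B4) = ES + duration = 13 + 5 = 18
Successor of B4 is M. ES(M) = max(sum(A), sum(B)) = max(12, 18) = 18
Free float = ES(successor) - EF(current) = 18 - 18 = 0

0


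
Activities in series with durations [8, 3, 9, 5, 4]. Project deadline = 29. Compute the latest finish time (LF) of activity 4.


LF(activity 4) = deadline - sum of successor durations
Successors: activities 5 through 5 with durations [4]
Sum of successor durations = 4
LF = 29 - 4 = 25

25


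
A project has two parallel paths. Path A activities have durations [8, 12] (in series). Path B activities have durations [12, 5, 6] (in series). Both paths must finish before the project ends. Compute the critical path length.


Path A total = 8 + 12 = 20
Path B total = 12 + 5 + 6 = 23
Critical path = longest path = max(20, 23) = 23

23


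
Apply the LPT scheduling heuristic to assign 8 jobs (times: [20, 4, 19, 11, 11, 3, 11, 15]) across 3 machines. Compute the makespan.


Sort jobs in decreasing order (LPT): [20, 19, 15, 11, 11, 11, 4, 3]
Assign each job to the least loaded machine:
  Machine 1: jobs [20, 11], load = 31
  Machine 2: jobs [19, 11, 3], load = 33
  Machine 3: jobs [15, 11, 4], load = 30
Makespan = max load = 33

33


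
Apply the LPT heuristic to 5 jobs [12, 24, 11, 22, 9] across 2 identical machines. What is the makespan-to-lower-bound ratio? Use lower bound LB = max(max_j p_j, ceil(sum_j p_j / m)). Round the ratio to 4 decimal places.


LPT order: [24, 22, 12, 11, 9]
Machine loads after assignment: [35, 43]
LPT makespan = 43
Lower bound = max(max_job, ceil(total/2)) = max(24, 39) = 39
Ratio = 43 / 39 = 1.1026

1.1026


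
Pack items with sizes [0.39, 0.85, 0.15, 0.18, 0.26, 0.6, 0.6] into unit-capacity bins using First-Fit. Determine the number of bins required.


Place items sequentially using First-Fit:
  Item 0.39 -> new Bin 1
  Item 0.85 -> new Bin 2
  Item 0.15 -> Bin 1 (now 0.54)
  Item 0.18 -> Bin 1 (now 0.72)
  Item 0.26 -> Bin 1 (now 0.98)
  Item 0.6 -> new Bin 3
  Item 0.6 -> new Bin 4
Total bins used = 4

4


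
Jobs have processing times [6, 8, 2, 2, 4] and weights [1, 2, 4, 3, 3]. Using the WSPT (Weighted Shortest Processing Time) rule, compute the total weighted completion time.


Compute p/w ratios and sort ascending (WSPT): [(2, 4), (2, 3), (4, 3), (8, 2), (6, 1)]
Compute weighted completion times:
  Job (p=2,w=4): C=2, w*C=4*2=8
  Job (p=2,w=3): C=4, w*C=3*4=12
  Job (p=4,w=3): C=8, w*C=3*8=24
  Job (p=8,w=2): C=16, w*C=2*16=32
  Job (p=6,w=1): C=22, w*C=1*22=22
Total weighted completion time = 98

98


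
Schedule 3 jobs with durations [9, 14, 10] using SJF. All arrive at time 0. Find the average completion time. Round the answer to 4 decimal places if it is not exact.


SJF order (ascending): [9, 10, 14]
Completion times:
  Job 1: burst=9, C=9
  Job 2: burst=10, C=19
  Job 3: burst=14, C=33
Average completion = 61/3 = 20.3333

20.3333


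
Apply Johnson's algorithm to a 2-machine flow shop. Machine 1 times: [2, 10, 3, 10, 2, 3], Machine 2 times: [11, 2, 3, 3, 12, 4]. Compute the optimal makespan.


Apply Johnson's rule:
  Group 1 (a <= b): [(1, 2, 11), (5, 2, 12), (3, 3, 3), (6, 3, 4)]
  Group 2 (a > b): [(4, 10, 3), (2, 10, 2)]
Optimal job order: [1, 5, 3, 6, 4, 2]
Schedule:
  Job 1: M1 done at 2, M2 done at 13
  Job 5: M1 done at 4, M2 done at 25
  Job 3: M1 done at 7, M2 done at 28
  Job 6: M1 done at 10, M2 done at 32
  Job 4: M1 done at 20, M2 done at 35
  Job 2: M1 done at 30, M2 done at 37
Makespan = 37

37


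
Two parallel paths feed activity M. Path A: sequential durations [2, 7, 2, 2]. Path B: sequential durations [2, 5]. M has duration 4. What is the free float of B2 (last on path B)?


ES(B2) = sum of predecessors on chain B = 2
EF(B2) = ES + duration = 2 + 5 = 7
Successor of B2 is M. ES(M) = max(sum(A), sum(B)) = max(13, 7) = 13
Free float = ES(successor) - EF(current) = 13 - 7 = 6

6


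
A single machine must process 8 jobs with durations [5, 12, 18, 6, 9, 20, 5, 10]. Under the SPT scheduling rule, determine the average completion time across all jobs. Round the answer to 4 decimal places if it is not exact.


Sort jobs by processing time (SPT order): [5, 5, 6, 9, 10, 12, 18, 20]
Compute completion times sequentially:
  Job 1: processing = 5, completes at 5
  Job 2: processing = 5, completes at 10
  Job 3: processing = 6, completes at 16
  Job 4: processing = 9, completes at 25
  Job 5: processing = 10, completes at 35
  Job 6: processing = 12, completes at 47
  Job 7: processing = 18, completes at 65
  Job 8: processing = 20, completes at 85
Sum of completion times = 288
Average completion time = 288/8 = 36.0

36.0


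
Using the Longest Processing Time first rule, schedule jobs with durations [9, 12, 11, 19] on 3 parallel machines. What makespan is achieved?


Sort jobs in decreasing order (LPT): [19, 12, 11, 9]
Assign each job to the least loaded machine:
  Machine 1: jobs [19], load = 19
  Machine 2: jobs [12], load = 12
  Machine 3: jobs [11, 9], load = 20
Makespan = max load = 20

20


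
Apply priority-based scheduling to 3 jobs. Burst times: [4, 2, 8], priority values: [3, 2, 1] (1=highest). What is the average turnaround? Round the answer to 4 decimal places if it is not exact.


Sort by priority (ascending = highest first):
Order: [(1, 8), (2, 2), (3, 4)]
Completion times:
  Priority 1, burst=8, C=8
  Priority 2, burst=2, C=10
  Priority 3, burst=4, C=14
Average turnaround = 32/3 = 10.6667

10.6667


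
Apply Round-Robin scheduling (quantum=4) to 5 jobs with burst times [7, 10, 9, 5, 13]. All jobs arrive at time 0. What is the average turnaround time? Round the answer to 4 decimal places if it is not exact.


Time quantum = 4
Execution trace:
  J1 runs 4 units, time = 4
  J2 runs 4 units, time = 8
  J3 runs 4 units, time = 12
  J4 runs 4 units, time = 16
  J5 runs 4 units, time = 20
  J1 runs 3 units, time = 23
  J2 runs 4 units, time = 27
  J3 runs 4 units, time = 31
  J4 runs 1 units, time = 32
  J5 runs 4 units, time = 36
  J2 runs 2 units, time = 38
  J3 runs 1 units, time = 39
  J5 runs 4 units, time = 43
  J5 runs 1 units, time = 44
Finish times: [23, 38, 39, 32, 44]
Average turnaround = 176/5 = 35.2

35.2


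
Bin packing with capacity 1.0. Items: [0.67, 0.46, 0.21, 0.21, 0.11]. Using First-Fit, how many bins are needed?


Place items sequentially using First-Fit:
  Item 0.67 -> new Bin 1
  Item 0.46 -> new Bin 2
  Item 0.21 -> Bin 1 (now 0.88)
  Item 0.21 -> Bin 2 (now 0.67)
  Item 0.11 -> Bin 1 (now 0.99)
Total bins used = 2

2


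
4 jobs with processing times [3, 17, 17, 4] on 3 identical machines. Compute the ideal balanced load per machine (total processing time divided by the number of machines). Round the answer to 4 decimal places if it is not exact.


Total processing time = 3 + 17 + 17 + 4 = 41
Number of machines = 3
Ideal balanced load = 41 / 3 = 13.6667

13.6667


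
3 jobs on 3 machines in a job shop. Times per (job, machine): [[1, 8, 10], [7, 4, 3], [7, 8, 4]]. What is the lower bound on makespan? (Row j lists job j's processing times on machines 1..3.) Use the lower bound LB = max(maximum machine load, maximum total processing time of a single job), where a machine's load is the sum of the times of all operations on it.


Machine loads:
  Machine 1: 1 + 7 + 7 = 15
  Machine 2: 8 + 4 + 8 = 20
  Machine 3: 10 + 3 + 4 = 17
Max machine load = 20
Job totals:
  Job 1: 19
  Job 2: 14
  Job 3: 19
Max job total = 19
Lower bound = max(20, 19) = 20

20


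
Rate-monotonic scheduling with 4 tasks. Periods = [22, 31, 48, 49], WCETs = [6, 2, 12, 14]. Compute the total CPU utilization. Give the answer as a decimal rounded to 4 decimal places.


Compute individual utilizations (exact fractions):
  Task 1: C/T = 6/22 = 3/11 (approx. 0.2727)
  Task 2: C/T = 2/31 (approx. 0.0645)
  Task 3: C/T = 12/48 = 1/4 (approx. 0.25)
  Task 4: C/T = 14/49 = 2/7 (approx. 0.2857)
Total utilization U = 3/11 + 2/31 + 1/4 + 2/7 = 8335/9548
Rounded to 4 decimal places: U = 0.8730
RM (Liu & Layland) bound for 4 tasks = 0.756828; compare with U = 8335/9548 (approx. 0.872958)
bound < U <= 1, so the RM sufficient condition is not met (inconclusive; an exact test such as response-time analysis is needed).

0.8730


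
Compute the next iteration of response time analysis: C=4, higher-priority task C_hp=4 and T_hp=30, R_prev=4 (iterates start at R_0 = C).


R_next = C + ceil(R_prev / T_hp) * C_hp
ceil(4 / 30) = ceil(0.1333) = 1
Interference = 1 * 4 = 4
R_next = 4 + 4 = 8

8


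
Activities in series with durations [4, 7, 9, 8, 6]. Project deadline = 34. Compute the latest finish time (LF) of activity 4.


LF(activity 4) = deadline - sum of successor durations
Successors: activities 5 through 5 with durations [6]
Sum of successor durations = 6
LF = 34 - 6 = 28

28


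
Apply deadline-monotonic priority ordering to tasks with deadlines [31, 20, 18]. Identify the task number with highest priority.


Sort tasks by relative deadline (ascending):
  Task 3: deadline = 18
  Task 2: deadline = 20
  Task 1: deadline = 31
Priority order (highest first): [3, 2, 1]
Highest priority task = 3

3


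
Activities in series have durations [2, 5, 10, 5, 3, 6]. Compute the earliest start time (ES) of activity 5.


Activity 5 starts after activities 1 through 4 complete.
Predecessor durations: [2, 5, 10, 5]
ES = 2 + 5 + 10 + 5 = 22

22


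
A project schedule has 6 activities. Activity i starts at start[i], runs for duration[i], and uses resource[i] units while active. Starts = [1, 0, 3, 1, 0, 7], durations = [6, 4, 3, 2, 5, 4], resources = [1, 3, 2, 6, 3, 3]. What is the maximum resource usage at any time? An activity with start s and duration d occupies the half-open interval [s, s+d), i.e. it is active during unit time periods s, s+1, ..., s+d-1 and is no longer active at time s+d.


Each activity i is active on [start_i, start_i + duration_i).
Compute total resource usage per time slot:
  t=0: active resources = [3, 3], total = 6
  t=1: active resources = [1, 3, 6, 3], total = 13
  t=2: active resources = [1, 3, 6, 3], total = 13
  t=3: active resources = [1, 3, 2, 3], total = 9
  t=4: active resources = [1, 2, 3], total = 6
  t=5: active resources = [1, 2], total = 3
  t=6: active resources = [1], total = 1
  t=7: active resources = [3], total = 3
  t=8: active resources = [3], total = 3
  t=9: active resources = [3], total = 3
  t=10: active resources = [3], total = 3
Peak resource demand = 13

13


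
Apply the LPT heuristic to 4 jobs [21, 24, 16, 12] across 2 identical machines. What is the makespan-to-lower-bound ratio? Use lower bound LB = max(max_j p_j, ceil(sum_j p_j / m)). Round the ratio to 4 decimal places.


LPT order: [24, 21, 16, 12]
Machine loads after assignment: [36, 37]
LPT makespan = 37
Lower bound = max(max_job, ceil(total/2)) = max(24, 37) = 37
Ratio = 37 / 37 = 1.0

1.0


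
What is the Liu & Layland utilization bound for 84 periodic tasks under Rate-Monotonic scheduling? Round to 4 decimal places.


Compute 2^(1/84) = 1.0082858917
Subtract 1: 1.0082858917 - 1 = 0.0082858917
Multiply by n: 84 * 0.0082858917 = 0.6960149028
Round to 4 dp: 0.6960

0.6960


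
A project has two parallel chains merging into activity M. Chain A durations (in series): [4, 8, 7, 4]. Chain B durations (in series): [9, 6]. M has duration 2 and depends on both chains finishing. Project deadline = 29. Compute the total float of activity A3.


Forward pass: ES(A3) = sum of predecessors on chain A = 12
EF = ES + duration = 12 + 7 = 19
Backward pass: LF(M) = deadline = 29; LS(M) = 29 - 2 = 27
LF(A3) = LS(M) - sum(successors on chain A) = 27 - 4 = 23
LS = LF - duration = 23 - 7 = 16
Total float = LS - ES = 16 - 12 = 4

4


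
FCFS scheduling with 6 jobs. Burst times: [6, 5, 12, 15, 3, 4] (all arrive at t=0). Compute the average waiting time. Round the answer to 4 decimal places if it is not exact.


FCFS order (as given): [6, 5, 12, 15, 3, 4]
Waiting times:
  Job 1: wait = 0
  Job 2: wait = 6
  Job 3: wait = 11
  Job 4: wait = 23
  Job 5: wait = 38
  Job 6: wait = 41
Sum of waiting times = 119
Average waiting time = 119/6 = 19.8333

19.8333


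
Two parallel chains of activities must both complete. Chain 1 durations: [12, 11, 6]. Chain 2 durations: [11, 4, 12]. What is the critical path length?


Path A total = 12 + 11 + 6 = 29
Path B total = 11 + 4 + 12 = 27
Critical path = longest path = max(29, 27) = 29

29


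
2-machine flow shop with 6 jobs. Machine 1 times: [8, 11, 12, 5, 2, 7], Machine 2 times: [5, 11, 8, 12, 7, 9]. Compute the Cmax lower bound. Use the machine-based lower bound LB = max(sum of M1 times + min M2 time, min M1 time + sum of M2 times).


LB1 = sum(M1 times) + min(M2 times) = 45 + 5 = 50
LB2 = min(M1 times) + sum(M2 times) = 2 + 52 = 54
Lower bound = max(LB1, LB2) = max(50, 54) = 54

54


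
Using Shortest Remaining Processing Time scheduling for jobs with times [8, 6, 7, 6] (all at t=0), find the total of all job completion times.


Since all jobs arrive at t=0, SRPT equals SPT ordering.
SPT order: [6, 6, 7, 8]
Completion times:
  Job 1: p=6, C=6
  Job 2: p=6, C=12
  Job 3: p=7, C=19
  Job 4: p=8, C=27
Total completion time = 6 + 12 + 19 + 27 = 64

64


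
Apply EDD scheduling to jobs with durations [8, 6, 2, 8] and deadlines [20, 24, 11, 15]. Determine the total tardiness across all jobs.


Sort by due date (EDD order): [(2, 11), (8, 15), (8, 20), (6, 24)]
Compute completion times and tardiness:
  Job 1: p=2, d=11, C=2, tardiness=max(0,2-11)=0
  Job 2: p=8, d=15, C=10, tardiness=max(0,10-15)=0
  Job 3: p=8, d=20, C=18, tardiness=max(0,18-20)=0
  Job 4: p=6, d=24, C=24, tardiness=max(0,24-24)=0
Total tardiness = 0

0


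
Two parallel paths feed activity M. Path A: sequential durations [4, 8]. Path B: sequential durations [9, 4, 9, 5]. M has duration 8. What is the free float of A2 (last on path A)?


ES(A2) = sum of predecessors on chain A = 4
EF(A2) = ES + duration = 4 + 8 = 12
Successor of A2 is M. ES(M) = max(sum(A), sum(B)) = max(12, 27) = 27
Free float = ES(successor) - EF(current) = 27 - 12 = 15

15


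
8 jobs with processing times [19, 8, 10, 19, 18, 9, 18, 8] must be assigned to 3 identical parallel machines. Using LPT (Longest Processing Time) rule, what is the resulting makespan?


Sort jobs in decreasing order (LPT): [19, 19, 18, 18, 10, 9, 8, 8]
Assign each job to the least loaded machine:
  Machine 1: jobs [19, 10, 8], load = 37
  Machine 2: jobs [19, 9, 8], load = 36
  Machine 3: jobs [18, 18], load = 36
Makespan = max load = 37

37


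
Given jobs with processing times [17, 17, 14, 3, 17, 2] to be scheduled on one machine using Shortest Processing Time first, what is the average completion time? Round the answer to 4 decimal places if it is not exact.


Sort jobs by processing time (SPT order): [2, 3, 14, 17, 17, 17]
Compute completion times sequentially:
  Job 1: processing = 2, completes at 2
  Job 2: processing = 3, completes at 5
  Job 3: processing = 14, completes at 19
  Job 4: processing = 17, completes at 36
  Job 5: processing = 17, completes at 53
  Job 6: processing = 17, completes at 70
Sum of completion times = 185
Average completion time = 185/6 = 30.8333

30.8333


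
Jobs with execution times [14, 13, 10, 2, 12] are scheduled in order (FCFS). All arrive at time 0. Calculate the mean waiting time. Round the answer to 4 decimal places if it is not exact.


FCFS order (as given): [14, 13, 10, 2, 12]
Waiting times:
  Job 1: wait = 0
  Job 2: wait = 14
  Job 3: wait = 27
  Job 4: wait = 37
  Job 5: wait = 39
Sum of waiting times = 117
Average waiting time = 117/5 = 23.4

23.4


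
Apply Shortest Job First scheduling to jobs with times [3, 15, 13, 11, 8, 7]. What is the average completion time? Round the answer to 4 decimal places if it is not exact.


SJF order (ascending): [3, 7, 8, 11, 13, 15]
Completion times:
  Job 1: burst=3, C=3
  Job 2: burst=7, C=10
  Job 3: burst=8, C=18
  Job 4: burst=11, C=29
  Job 5: burst=13, C=42
  Job 6: burst=15, C=57
Average completion = 159/6 = 26.5

26.5


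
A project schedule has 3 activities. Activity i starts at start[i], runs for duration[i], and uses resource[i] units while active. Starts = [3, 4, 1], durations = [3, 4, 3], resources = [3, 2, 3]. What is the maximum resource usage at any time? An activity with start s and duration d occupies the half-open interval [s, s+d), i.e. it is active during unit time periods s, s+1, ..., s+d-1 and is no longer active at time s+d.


Each activity i is active on [start_i, start_i + duration_i).
Compute total resource usage per time slot:
  t=0: active resources = [], total = 0
  t=1: active resources = [3], total = 3
  t=2: active resources = [3], total = 3
  t=3: active resources = [3, 3], total = 6
  t=4: active resources = [3, 2], total = 5
  t=5: active resources = [3, 2], total = 5
  t=6: active resources = [2], total = 2
  t=7: active resources = [2], total = 2
Peak resource demand = 6

6


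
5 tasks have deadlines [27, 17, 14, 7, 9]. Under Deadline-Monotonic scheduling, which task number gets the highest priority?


Sort tasks by relative deadline (ascending):
  Task 4: deadline = 7
  Task 5: deadline = 9
  Task 3: deadline = 14
  Task 2: deadline = 17
  Task 1: deadline = 27
Priority order (highest first): [4, 5, 3, 2, 1]
Highest priority task = 4

4


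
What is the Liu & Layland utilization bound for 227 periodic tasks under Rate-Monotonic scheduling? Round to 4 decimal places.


Compute 2^(1/227) = 1.0030581785
Subtract 1: 1.0030581785 - 1 = 0.0030581785
Multiply by n: 227 * 0.0030581785 = 0.6942065195
Round to 4 dp: 0.6942

0.6942


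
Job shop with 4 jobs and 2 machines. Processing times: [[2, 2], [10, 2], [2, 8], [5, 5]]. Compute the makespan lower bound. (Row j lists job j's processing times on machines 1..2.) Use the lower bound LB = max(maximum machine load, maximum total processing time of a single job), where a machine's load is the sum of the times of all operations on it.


Machine loads:
  Machine 1: 2 + 10 + 2 + 5 = 19
  Machine 2: 2 + 2 + 8 + 5 = 17
Max machine load = 19
Job totals:
  Job 1: 4
  Job 2: 12
  Job 3: 10
  Job 4: 10
Max job total = 12
Lower bound = max(19, 12) = 19

19


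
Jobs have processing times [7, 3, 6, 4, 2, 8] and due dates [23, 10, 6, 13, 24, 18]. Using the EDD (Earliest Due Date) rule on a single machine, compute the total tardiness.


Sort by due date (EDD order): [(6, 6), (3, 10), (4, 13), (8, 18), (7, 23), (2, 24)]
Compute completion times and tardiness:
  Job 1: p=6, d=6, C=6, tardiness=max(0,6-6)=0
  Job 2: p=3, d=10, C=9, tardiness=max(0,9-10)=0
  Job 3: p=4, d=13, C=13, tardiness=max(0,13-13)=0
  Job 4: p=8, d=18, C=21, tardiness=max(0,21-18)=3
  Job 5: p=7, d=23, C=28, tardiness=max(0,28-23)=5
  Job 6: p=2, d=24, C=30, tardiness=max(0,30-24)=6
Total tardiness = 14

14


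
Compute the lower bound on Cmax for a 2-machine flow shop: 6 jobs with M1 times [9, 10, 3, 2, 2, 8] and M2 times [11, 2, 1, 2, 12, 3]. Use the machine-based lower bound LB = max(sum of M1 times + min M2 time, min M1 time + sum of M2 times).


LB1 = sum(M1 times) + min(M2 times) = 34 + 1 = 35
LB2 = min(M1 times) + sum(M2 times) = 2 + 31 = 33
Lower bound = max(LB1, LB2) = max(35, 33) = 35

35


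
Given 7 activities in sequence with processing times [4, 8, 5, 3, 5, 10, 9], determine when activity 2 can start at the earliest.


Activity 2 starts after activities 1 through 1 complete.
Predecessor durations: [4]
ES = 4 = 4

4


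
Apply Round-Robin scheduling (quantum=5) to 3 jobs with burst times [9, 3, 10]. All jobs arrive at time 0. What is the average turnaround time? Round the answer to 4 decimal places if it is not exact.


Time quantum = 5
Execution trace:
  J1 runs 5 units, time = 5
  J2 runs 3 units, time = 8
  J3 runs 5 units, time = 13
  J1 runs 4 units, time = 17
  J3 runs 5 units, time = 22
Finish times: [17, 8, 22]
Average turnaround = 47/3 = 15.6667

15.6667


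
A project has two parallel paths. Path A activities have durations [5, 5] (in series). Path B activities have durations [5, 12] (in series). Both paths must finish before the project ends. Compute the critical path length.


Path A total = 5 + 5 = 10
Path B total = 5 + 12 = 17
Critical path = longest path = max(10, 17) = 17

17


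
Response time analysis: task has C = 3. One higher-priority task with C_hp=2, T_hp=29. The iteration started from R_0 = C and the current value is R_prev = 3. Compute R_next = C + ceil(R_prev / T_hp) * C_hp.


R_next = C + ceil(R_prev / T_hp) * C_hp
ceil(3 / 29) = ceil(0.1034) = 1
Interference = 1 * 2 = 2
R_next = 3 + 2 = 5

5


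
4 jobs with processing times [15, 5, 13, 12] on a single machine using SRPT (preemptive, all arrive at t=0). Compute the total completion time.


Since all jobs arrive at t=0, SRPT equals SPT ordering.
SPT order: [5, 12, 13, 15]
Completion times:
  Job 1: p=5, C=5
  Job 2: p=12, C=17
  Job 3: p=13, C=30
  Job 4: p=15, C=45
Total completion time = 5 + 17 + 30 + 45 = 97

97


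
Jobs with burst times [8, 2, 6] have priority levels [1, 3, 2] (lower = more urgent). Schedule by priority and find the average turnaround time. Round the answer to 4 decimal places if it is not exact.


Sort by priority (ascending = highest first):
Order: [(1, 8), (2, 6), (3, 2)]
Completion times:
  Priority 1, burst=8, C=8
  Priority 2, burst=6, C=14
  Priority 3, burst=2, C=16
Average turnaround = 38/3 = 12.6667

12.6667


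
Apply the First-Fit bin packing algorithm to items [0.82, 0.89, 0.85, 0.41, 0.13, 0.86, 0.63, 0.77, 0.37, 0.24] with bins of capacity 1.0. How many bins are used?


Place items sequentially using First-Fit:
  Item 0.82 -> new Bin 1
  Item 0.89 -> new Bin 2
  Item 0.85 -> new Bin 3
  Item 0.41 -> new Bin 4
  Item 0.13 -> Bin 1 (now 0.95)
  Item 0.86 -> new Bin 5
  Item 0.63 -> new Bin 6
  Item 0.77 -> new Bin 7
  Item 0.37 -> Bin 4 (now 0.78)
  Item 0.24 -> Bin 6 (now 0.87)
Total bins used = 7

7


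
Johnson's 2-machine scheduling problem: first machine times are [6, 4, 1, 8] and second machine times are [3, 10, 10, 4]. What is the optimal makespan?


Apply Johnson's rule:
  Group 1 (a <= b): [(3, 1, 10), (2, 4, 10)]
  Group 2 (a > b): [(4, 8, 4), (1, 6, 3)]
Optimal job order: [3, 2, 4, 1]
Schedule:
  Job 3: M1 done at 1, M2 done at 11
  Job 2: M1 done at 5, M2 done at 21
  Job 4: M1 done at 13, M2 done at 25
  Job 1: M1 done at 19, M2 done at 28
Makespan = 28

28


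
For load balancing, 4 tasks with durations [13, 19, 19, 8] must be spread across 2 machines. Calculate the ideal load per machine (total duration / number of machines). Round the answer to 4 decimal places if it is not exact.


Total processing time = 13 + 19 + 19 + 8 = 59
Number of machines = 2
Ideal balanced load = 59 / 2 = 29.5

29.5


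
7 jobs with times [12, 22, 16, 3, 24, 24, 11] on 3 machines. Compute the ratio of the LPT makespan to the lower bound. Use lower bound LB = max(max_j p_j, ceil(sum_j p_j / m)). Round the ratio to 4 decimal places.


LPT order: [24, 24, 22, 16, 12, 11, 3]
Machine loads after assignment: [36, 38, 38]
LPT makespan = 38
Lower bound = max(max_job, ceil(total/3)) = max(24, 38) = 38
Ratio = 38 / 38 = 1.0

1.0


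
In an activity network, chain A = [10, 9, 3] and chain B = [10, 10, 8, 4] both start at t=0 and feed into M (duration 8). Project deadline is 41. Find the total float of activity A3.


Forward pass: ES(A3) = sum of predecessors on chain A = 19
EF = ES + duration = 19 + 3 = 22
Backward pass: LF(M) = deadline = 41; LS(M) = 41 - 8 = 33
LF(A3) = LS(M) - sum(successors on chain A) = 33 - 0 = 33
LS = LF - duration = 33 - 3 = 30
Total float = LS - ES = 30 - 19 = 11

11


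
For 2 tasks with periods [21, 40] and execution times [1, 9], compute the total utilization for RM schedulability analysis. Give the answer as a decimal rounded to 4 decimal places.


Compute individual utilizations (exact fractions):
  Task 1: C/T = 1/21 (approx. 0.0476)
  Task 2: C/T = 9/40 (approx. 0.225)
Total utilization U = 1/21 + 9/40 = 229/840
Rounded to 4 decimal places: U = 0.2726
RM (Liu & Layland) bound for 2 tasks = 0.828427; compare with U = 229/840 (approx. 0.272619)
U <= bound, so schedulable by RM sufficient condition.

0.2726


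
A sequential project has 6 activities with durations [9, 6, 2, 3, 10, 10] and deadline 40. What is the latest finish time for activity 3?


LF(activity 3) = deadline - sum of successor durations
Successors: activities 4 through 6 with durations [3, 10, 10]
Sum of successor durations = 23
LF = 40 - 23 = 17

17


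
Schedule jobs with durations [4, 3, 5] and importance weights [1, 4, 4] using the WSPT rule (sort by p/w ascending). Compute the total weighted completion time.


Compute p/w ratios and sort ascending (WSPT): [(3, 4), (5, 4), (4, 1)]
Compute weighted completion times:
  Job (p=3,w=4): C=3, w*C=4*3=12
  Job (p=5,w=4): C=8, w*C=4*8=32
  Job (p=4,w=1): C=12, w*C=1*12=12
Total weighted completion time = 56

56


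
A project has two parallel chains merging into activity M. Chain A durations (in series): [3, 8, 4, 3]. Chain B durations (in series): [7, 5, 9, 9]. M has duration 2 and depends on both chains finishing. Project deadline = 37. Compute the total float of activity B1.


Forward pass: ES(B1) = sum of predecessors on chain B = 0
EF = ES + duration = 0 + 7 = 7
Backward pass: LF(M) = deadline = 37; LS(M) = 37 - 2 = 35
LF(B1) = LS(M) - sum(successors on chain B) = 35 - 23 = 12
LS = LF - duration = 12 - 7 = 5
Total float = LS - ES = 5 - 0 = 5

5


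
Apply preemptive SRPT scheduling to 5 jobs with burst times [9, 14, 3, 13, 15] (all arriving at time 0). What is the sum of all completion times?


Since all jobs arrive at t=0, SRPT equals SPT ordering.
SPT order: [3, 9, 13, 14, 15]
Completion times:
  Job 1: p=3, C=3
  Job 2: p=9, C=12
  Job 3: p=13, C=25
  Job 4: p=14, C=39
  Job 5: p=15, C=54
Total completion time = 3 + 12 + 25 + 39 + 54 = 133

133


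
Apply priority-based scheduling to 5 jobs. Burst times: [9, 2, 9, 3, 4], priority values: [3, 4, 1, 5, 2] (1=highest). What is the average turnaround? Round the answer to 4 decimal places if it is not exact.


Sort by priority (ascending = highest first):
Order: [(1, 9), (2, 4), (3, 9), (4, 2), (5, 3)]
Completion times:
  Priority 1, burst=9, C=9
  Priority 2, burst=4, C=13
  Priority 3, burst=9, C=22
  Priority 4, burst=2, C=24
  Priority 5, burst=3, C=27
Average turnaround = 95/5 = 19.0

19.0


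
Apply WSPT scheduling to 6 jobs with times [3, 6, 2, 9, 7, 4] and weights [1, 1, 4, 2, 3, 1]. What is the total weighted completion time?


Compute p/w ratios and sort ascending (WSPT): [(2, 4), (7, 3), (3, 1), (4, 1), (9, 2), (6, 1)]
Compute weighted completion times:
  Job (p=2,w=4): C=2, w*C=4*2=8
  Job (p=7,w=3): C=9, w*C=3*9=27
  Job (p=3,w=1): C=12, w*C=1*12=12
  Job (p=4,w=1): C=16, w*C=1*16=16
  Job (p=9,w=2): C=25, w*C=2*25=50
  Job (p=6,w=1): C=31, w*C=1*31=31
Total weighted completion time = 144

144


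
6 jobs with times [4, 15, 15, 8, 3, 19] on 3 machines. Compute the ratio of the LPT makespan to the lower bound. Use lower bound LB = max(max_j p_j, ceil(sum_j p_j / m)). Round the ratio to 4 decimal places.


LPT order: [19, 15, 15, 8, 4, 3]
Machine loads after assignment: [22, 23, 19]
LPT makespan = 23
Lower bound = max(max_job, ceil(total/3)) = max(19, 22) = 22
Ratio = 23 / 22 = 1.0455

1.0455


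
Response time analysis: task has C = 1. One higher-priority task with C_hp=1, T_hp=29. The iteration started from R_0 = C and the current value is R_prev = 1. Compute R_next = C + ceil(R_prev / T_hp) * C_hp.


R_next = C + ceil(R_prev / T_hp) * C_hp
ceil(1 / 29) = ceil(0.0345) = 1
Interference = 1 * 1 = 1
R_next = 1 + 1 = 2

2


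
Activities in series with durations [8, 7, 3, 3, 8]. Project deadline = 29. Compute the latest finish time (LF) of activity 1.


LF(activity 1) = deadline - sum of successor durations
Successors: activities 2 through 5 with durations [7, 3, 3, 8]
Sum of successor durations = 21
LF = 29 - 21 = 8

8


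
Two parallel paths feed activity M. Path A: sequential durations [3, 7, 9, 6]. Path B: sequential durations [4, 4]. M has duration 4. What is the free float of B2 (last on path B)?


ES(B2) = sum of predecessors on chain B = 4
EF(B2) = ES + duration = 4 + 4 = 8
Successor of B2 is M. ES(M) = max(sum(A), sum(B)) = max(25, 8) = 25
Free float = ES(successor) - EF(current) = 25 - 8 = 17

17


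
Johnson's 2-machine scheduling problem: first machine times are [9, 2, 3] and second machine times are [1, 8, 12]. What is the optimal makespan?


Apply Johnson's rule:
  Group 1 (a <= b): [(2, 2, 8), (3, 3, 12)]
  Group 2 (a > b): [(1, 9, 1)]
Optimal job order: [2, 3, 1]
Schedule:
  Job 2: M1 done at 2, M2 done at 10
  Job 3: M1 done at 5, M2 done at 22
  Job 1: M1 done at 14, M2 done at 23
Makespan = 23

23


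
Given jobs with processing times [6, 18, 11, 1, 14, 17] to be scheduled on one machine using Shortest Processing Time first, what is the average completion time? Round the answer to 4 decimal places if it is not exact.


Sort jobs by processing time (SPT order): [1, 6, 11, 14, 17, 18]
Compute completion times sequentially:
  Job 1: processing = 1, completes at 1
  Job 2: processing = 6, completes at 7
  Job 3: processing = 11, completes at 18
  Job 4: processing = 14, completes at 32
  Job 5: processing = 17, completes at 49
  Job 6: processing = 18, completes at 67
Sum of completion times = 174
Average completion time = 174/6 = 29.0

29.0


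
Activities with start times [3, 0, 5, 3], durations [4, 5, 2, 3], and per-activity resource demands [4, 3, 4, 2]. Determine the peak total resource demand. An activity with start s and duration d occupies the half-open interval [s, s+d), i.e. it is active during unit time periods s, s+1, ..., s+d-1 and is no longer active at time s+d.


Each activity i is active on [start_i, start_i + duration_i).
Compute total resource usage per time slot:
  t=0: active resources = [3], total = 3
  t=1: active resources = [3], total = 3
  t=2: active resources = [3], total = 3
  t=3: active resources = [4, 3, 2], total = 9
  t=4: active resources = [4, 3, 2], total = 9
  t=5: active resources = [4, 4, 2], total = 10
  t=6: active resources = [4, 4], total = 8
Peak resource demand = 10

10


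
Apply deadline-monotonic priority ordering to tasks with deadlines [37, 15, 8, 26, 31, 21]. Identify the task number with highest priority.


Sort tasks by relative deadline (ascending):
  Task 3: deadline = 8
  Task 2: deadline = 15
  Task 6: deadline = 21
  Task 4: deadline = 26
  Task 5: deadline = 31
  Task 1: deadline = 37
Priority order (highest first): [3, 2, 6, 4, 5, 1]
Highest priority task = 3

3


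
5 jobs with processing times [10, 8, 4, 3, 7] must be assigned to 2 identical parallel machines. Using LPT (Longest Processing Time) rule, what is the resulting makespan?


Sort jobs in decreasing order (LPT): [10, 8, 7, 4, 3]
Assign each job to the least loaded machine:
  Machine 1: jobs [10, 4, 3], load = 17
  Machine 2: jobs [8, 7], load = 15
Makespan = max load = 17

17


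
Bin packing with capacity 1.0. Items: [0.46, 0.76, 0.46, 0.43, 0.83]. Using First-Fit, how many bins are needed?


Place items sequentially using First-Fit:
  Item 0.46 -> new Bin 1
  Item 0.76 -> new Bin 2
  Item 0.46 -> Bin 1 (now 0.92)
  Item 0.43 -> new Bin 3
  Item 0.83 -> new Bin 4
Total bins used = 4

4


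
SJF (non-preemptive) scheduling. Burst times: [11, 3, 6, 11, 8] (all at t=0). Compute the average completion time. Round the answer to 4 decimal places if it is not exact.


SJF order (ascending): [3, 6, 8, 11, 11]
Completion times:
  Job 1: burst=3, C=3
  Job 2: burst=6, C=9
  Job 3: burst=8, C=17
  Job 4: burst=11, C=28
  Job 5: burst=11, C=39
Average completion = 96/5 = 19.2

19.2


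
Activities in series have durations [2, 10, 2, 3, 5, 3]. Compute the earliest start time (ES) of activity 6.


Activity 6 starts after activities 1 through 5 complete.
Predecessor durations: [2, 10, 2, 3, 5]
ES = 2 + 10 + 2 + 3 + 5 = 22

22


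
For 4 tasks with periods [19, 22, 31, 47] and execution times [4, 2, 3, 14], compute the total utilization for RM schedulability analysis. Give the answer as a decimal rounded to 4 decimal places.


Compute individual utilizations (exact fractions):
  Task 1: C/T = 4/19 (approx. 0.2105)
  Task 2: C/T = 2/22 = 1/11 (approx. 0.0909)
  Task 3: C/T = 3/31 (approx. 0.0968)
  Task 4: C/T = 14/47 (approx. 0.2979)
Total utilization U = 4/19 + 1/11 + 3/31 + 14/47 = 211966/304513
Rounded to 4 decimal places: U = 0.6961
RM (Liu & Layland) bound for 4 tasks = 0.756828; compare with U = 211966/304513 (approx. 0.696082)
U <= bound, so schedulable by RM sufficient condition.

0.6961


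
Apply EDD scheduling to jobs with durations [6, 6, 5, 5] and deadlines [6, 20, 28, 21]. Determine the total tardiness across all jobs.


Sort by due date (EDD order): [(6, 6), (6, 20), (5, 21), (5, 28)]
Compute completion times and tardiness:
  Job 1: p=6, d=6, C=6, tardiness=max(0,6-6)=0
  Job 2: p=6, d=20, C=12, tardiness=max(0,12-20)=0
  Job 3: p=5, d=21, C=17, tardiness=max(0,17-21)=0
  Job 4: p=5, d=28, C=22, tardiness=max(0,22-28)=0
Total tardiness = 0

0


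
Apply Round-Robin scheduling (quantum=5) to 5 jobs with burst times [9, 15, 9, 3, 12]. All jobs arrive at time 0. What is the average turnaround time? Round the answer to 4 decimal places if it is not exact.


Time quantum = 5
Execution trace:
  J1 runs 5 units, time = 5
  J2 runs 5 units, time = 10
  J3 runs 5 units, time = 15
  J4 runs 3 units, time = 18
  J5 runs 5 units, time = 23
  J1 runs 4 units, time = 27
  J2 runs 5 units, time = 32
  J3 runs 4 units, time = 36
  J5 runs 5 units, time = 41
  J2 runs 5 units, time = 46
  J5 runs 2 units, time = 48
Finish times: [27, 46, 36, 18, 48]
Average turnaround = 175/5 = 35.0

35.0


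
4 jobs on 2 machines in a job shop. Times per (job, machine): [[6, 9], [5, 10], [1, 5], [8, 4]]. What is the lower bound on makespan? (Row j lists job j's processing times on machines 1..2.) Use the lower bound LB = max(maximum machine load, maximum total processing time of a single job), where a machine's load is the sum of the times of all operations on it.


Machine loads:
  Machine 1: 6 + 5 + 1 + 8 = 20
  Machine 2: 9 + 10 + 5 + 4 = 28
Max machine load = 28
Job totals:
  Job 1: 15
  Job 2: 15
  Job 3: 6
  Job 4: 12
Max job total = 15
Lower bound = max(28, 15) = 28

28


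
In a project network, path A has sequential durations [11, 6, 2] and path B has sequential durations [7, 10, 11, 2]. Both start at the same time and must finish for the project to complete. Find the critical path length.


Path A total = 11 + 6 + 2 = 19
Path B total = 7 + 10 + 11 + 2 = 30
Critical path = longest path = max(19, 30) = 30

30


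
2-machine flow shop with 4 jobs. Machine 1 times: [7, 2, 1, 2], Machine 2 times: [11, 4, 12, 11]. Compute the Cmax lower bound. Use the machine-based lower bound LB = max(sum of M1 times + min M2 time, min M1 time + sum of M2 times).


LB1 = sum(M1 times) + min(M2 times) = 12 + 4 = 16
LB2 = min(M1 times) + sum(M2 times) = 1 + 38 = 39
Lower bound = max(LB1, LB2) = max(16, 39) = 39

39


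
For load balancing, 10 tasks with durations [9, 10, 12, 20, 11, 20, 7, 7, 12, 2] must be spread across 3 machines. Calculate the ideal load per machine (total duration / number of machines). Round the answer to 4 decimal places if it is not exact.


Total processing time = 9 + 10 + 12 + 20 + 11 + 20 + 7 + 7 + 12 + 2 = 110
Number of machines = 3
Ideal balanced load = 110 / 3 = 36.6667

36.6667


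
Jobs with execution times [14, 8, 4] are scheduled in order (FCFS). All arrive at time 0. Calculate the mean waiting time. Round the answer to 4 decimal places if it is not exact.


FCFS order (as given): [14, 8, 4]
Waiting times:
  Job 1: wait = 0
  Job 2: wait = 14
  Job 3: wait = 22
Sum of waiting times = 36
Average waiting time = 36/3 = 12.0

12.0


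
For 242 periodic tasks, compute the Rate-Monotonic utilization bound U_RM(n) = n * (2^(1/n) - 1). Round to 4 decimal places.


Compute 2^(1/242) = 1.0028683504
Subtract 1: 1.0028683504 - 1 = 0.0028683504
Multiply by n: 242 * 0.0028683504 = 0.6941407968
Round to 4 dp: 0.6941

0.6941


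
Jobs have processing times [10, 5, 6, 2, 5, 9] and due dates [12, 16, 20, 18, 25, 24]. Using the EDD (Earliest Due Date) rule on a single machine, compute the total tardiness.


Sort by due date (EDD order): [(10, 12), (5, 16), (2, 18), (6, 20), (9, 24), (5, 25)]
Compute completion times and tardiness:
  Job 1: p=10, d=12, C=10, tardiness=max(0,10-12)=0
  Job 2: p=5, d=16, C=15, tardiness=max(0,15-16)=0
  Job 3: p=2, d=18, C=17, tardiness=max(0,17-18)=0
  Job 4: p=6, d=20, C=23, tardiness=max(0,23-20)=3
  Job 5: p=9, d=24, C=32, tardiness=max(0,32-24)=8
  Job 6: p=5, d=25, C=37, tardiness=max(0,37-25)=12
Total tardiness = 23

23
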